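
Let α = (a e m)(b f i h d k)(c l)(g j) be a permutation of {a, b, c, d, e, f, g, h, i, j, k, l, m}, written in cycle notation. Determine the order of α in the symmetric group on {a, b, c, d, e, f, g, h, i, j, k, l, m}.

The disjoint cycles have lengths 6, 3, 2, 2.
Since disjoint cycles commute, ord(α) = lcm(6, 3, 2, 2) = 6.

6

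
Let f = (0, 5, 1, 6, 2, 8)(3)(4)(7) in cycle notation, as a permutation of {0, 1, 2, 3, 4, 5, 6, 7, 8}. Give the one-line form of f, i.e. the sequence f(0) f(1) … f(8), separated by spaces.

5 6 8 3 4 1 2 7 0

Reading each image from the cycles: 0↦5, 1↦6, 2↦8, 3↦3, 4↦4, 5↦1, 6↦2, 7↦7, 8↦0.
So the one-line form is 5 6 8 3 4 1 2 7 0.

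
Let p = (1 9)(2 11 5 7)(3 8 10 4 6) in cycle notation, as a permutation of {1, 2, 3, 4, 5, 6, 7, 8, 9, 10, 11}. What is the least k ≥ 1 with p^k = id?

20

The cycle type of p is (5, 4, 2).
The order is lcm(5, 4, 2) = 20.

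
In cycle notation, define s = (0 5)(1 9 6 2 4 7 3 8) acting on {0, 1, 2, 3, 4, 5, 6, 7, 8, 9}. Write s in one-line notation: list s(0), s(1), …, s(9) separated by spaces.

5 9 4 8 7 0 2 3 1 6

Each element maps to the next entry in its cycle (wrapping to the front): 0↦5, 1↦9, 2↦4, 3↦8, 4↦7, 5↦0, 6↦2, 7↦3, 8↦1, 9↦6.
So the one-line form is 5 9 4 8 7 0 2 3 1 6.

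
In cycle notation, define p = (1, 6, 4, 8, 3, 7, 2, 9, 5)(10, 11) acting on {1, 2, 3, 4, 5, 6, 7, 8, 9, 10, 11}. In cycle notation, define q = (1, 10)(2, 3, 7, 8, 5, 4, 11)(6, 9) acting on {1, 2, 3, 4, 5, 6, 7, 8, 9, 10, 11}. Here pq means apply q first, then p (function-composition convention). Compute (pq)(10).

6

(pq)(10) = p(q(10)). q(10) = 1, then p(1) = 6. So (pq)(10) = 6.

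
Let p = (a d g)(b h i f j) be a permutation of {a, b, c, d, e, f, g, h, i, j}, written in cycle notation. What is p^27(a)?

a

a lies in the 3-cycle (a d g).
Since the cycle has length 3, p^27 acts on it the same as p^0 (27 mod 3 = 0).
So p^27(a) = a.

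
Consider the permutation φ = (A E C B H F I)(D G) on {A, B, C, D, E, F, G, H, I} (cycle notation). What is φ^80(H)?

A

H lies in the 7-cycle (A E C B H F I).
Since the cycle has length 7, φ^80 acts on it the same as φ^3 (80 mod 7 = 3).
Advancing 3 steps from H: H → F → I → A.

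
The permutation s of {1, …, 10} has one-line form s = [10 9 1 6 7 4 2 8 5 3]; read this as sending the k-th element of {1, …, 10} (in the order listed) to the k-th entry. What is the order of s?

12

The disjoint-cycle form of s has cycle lengths 4, 3, 2, 1.
The order of s is the least common multiple of its cycle lengths: lcm(4, 3, 2) = 12.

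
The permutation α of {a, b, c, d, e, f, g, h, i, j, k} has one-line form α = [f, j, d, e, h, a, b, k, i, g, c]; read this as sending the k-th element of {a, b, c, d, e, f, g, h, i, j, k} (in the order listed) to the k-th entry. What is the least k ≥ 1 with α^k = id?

30

The disjoint-cycle form of α has cycle lengths 5, 3, 2, 1.
The order is lcm(5, 3, 2) = 30.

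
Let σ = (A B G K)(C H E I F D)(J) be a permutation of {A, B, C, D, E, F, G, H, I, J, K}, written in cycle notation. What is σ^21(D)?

E

D lies in the 6-cycle (C H E I F D).
Powers repeat with period 6 on this cycle, and 21 mod 6 = 3, so σ^21(D) = σ^3(D).
Stepping 3 places around the cycle: D → C → H → E.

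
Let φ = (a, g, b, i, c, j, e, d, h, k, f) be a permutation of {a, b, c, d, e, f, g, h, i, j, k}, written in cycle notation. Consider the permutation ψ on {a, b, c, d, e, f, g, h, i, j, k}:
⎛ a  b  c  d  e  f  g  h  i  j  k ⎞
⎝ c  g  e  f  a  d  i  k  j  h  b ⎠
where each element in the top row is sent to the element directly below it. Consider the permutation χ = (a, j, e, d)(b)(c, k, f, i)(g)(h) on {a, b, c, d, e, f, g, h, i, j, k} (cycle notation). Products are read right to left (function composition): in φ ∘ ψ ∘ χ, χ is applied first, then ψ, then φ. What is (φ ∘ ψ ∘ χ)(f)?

(φ ∘ ψ ∘ χ)(f) = φ(ψ(χ(f))). χ(f) = i, then ψ(i) = j, then φ(j) = e, so the result is e.

e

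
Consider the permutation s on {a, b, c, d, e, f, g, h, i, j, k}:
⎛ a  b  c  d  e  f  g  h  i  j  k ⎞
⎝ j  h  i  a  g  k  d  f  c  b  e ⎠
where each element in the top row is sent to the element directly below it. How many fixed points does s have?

No element satisfies s(x) = x, so there are 0 fixed points.

0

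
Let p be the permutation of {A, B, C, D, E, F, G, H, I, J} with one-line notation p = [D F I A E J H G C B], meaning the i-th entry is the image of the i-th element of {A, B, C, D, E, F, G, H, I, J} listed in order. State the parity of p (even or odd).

In disjoint-cycle form the cycle lengths are 3, 2, 2, 2, 1.
A cycle is odd iff its length is even; p has 3 even-length cycles, so sgn(p) = (−1)^3 and p is odd.

odd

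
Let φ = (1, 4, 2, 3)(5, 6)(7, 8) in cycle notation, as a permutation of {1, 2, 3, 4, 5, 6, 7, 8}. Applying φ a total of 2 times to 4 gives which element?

4 lies in the 4-cycle (1, 4, 2, 3).
Stepping 2 places around the cycle: 4 → 2 → 3.

3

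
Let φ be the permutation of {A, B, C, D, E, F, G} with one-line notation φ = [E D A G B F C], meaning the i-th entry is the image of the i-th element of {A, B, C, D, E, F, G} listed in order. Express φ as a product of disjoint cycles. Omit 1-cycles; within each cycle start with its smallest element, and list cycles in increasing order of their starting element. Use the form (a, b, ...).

(A, E, B, D, G, C)

Start at A and follow images: A → E → B → D → G → C → A, giving the cycle (A, E, B, D, G, C).
Continuing from each remaining unvisited element yields (A, E, B, D, G, C).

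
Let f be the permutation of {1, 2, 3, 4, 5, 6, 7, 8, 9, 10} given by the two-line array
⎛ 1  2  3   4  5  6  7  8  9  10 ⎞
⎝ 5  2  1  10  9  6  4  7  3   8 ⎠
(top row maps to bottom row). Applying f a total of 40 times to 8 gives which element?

Tracing 8 → 7 → … returns to 8 after 4 steps, so 8 lies in a 4-cycle (4, 10, 8, 7).
On a 4-cycle, f^4 is the identity, so f^40 = f^0 there (40 ≡ 0 mod 4).
So f^40(8) = 8.

8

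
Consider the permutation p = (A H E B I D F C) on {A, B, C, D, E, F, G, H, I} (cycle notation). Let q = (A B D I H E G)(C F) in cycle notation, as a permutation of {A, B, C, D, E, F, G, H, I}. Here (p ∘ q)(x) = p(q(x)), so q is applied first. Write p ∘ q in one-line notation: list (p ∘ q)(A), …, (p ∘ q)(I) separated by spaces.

I F C D G A H B E

Chase each element through q then p: A → B → I; B → D → F; C → F → C; D → I → D; E → G → G; F → C → A; G → A → H; H → E → B; I → H → E.
So p ∘ q in one-line form is I F C D G A H B E.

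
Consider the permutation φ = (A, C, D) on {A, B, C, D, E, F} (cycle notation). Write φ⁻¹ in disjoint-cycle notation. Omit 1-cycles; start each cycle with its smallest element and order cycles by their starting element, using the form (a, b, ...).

If φ sends a → b within a cycle, φ⁻¹ sends b → a; equivalently, reverse each cycle.
Reversing each cycle of φ and rotating so the smallest element leads gives (A, D, C).

(A, D, C)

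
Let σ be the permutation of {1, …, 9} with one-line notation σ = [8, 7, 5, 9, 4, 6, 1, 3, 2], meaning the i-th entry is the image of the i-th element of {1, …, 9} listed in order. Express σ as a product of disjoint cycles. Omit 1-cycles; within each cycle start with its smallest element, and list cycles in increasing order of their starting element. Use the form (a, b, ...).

(1, 8, 3, 5, 4, 9, 2, 7)

From 1: 1 → 8 → 3 → 5 → 4 → 9 → 2 → 7 → 1, closing the cycle (1, 8, 3, 5, 4, 9, 2, 7).
Repeating from the next unused element and collecting all non-trivial cycles gives (1, 8, 3, 5, 4, 9, 2, 7).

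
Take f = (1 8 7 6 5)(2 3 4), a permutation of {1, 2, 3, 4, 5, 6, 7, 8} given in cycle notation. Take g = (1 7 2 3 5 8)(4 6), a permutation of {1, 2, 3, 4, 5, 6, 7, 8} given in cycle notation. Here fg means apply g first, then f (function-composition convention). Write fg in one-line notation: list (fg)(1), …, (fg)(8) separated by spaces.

(fg)(x) = f(g(x)). Computing each image: f(g(1)) = f(7) = 6, f(g(2)) = f(3) = 4, f(g(3)) = f(5) = 1, f(g(4)) = f(6) = 5, f(g(5)) = f(8) = 7, f(g(6)) = f(4) = 2, f(g(7)) = f(2) = 3, f(g(8)) = f(1) = 8.
Hence fg = [6 4 1 5 7 2 3 8].

6 4 1 5 7 2 3 8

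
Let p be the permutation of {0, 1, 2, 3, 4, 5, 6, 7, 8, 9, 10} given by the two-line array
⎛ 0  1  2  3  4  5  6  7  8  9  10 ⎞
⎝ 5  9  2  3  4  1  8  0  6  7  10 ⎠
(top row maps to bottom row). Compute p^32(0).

Tracing 0 → 5 → … returns to 0 after 5 steps, so 0 lies in a 5-cycle (0, 5, 1, 9, 7).
Powers repeat with period 5 on this cycle, and 32 mod 5 = 2, so p^32(0) = p^2(0).
Stepping 2 places around the cycle: 0 → 5 → 1.

1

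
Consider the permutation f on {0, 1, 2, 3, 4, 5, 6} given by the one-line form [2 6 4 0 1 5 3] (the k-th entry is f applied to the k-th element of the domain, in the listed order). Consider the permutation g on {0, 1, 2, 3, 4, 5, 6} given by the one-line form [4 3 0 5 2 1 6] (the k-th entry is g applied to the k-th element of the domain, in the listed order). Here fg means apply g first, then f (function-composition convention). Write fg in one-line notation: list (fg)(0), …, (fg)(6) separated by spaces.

For each element, apply g then f: 0 → 4 → 1; 1 → 3 → 0; 2 → 0 → 2; 3 → 5 → 5; 4 → 2 → 4; 5 → 1 → 6; 6 → 6 → 3.
Collecting the images, fg = [1 0 2 5 4 6 3].

1 0 2 5 4 6 3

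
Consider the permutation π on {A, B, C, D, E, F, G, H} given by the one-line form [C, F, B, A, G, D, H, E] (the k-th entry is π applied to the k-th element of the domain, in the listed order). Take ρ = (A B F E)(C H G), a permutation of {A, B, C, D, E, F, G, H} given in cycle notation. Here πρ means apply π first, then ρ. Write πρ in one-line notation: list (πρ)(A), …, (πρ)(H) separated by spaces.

H E F B C D G A

(πρ)(x) = ρ(π(x)). Computing each image: ρ(π(A)) = ρ(C) = H, ρ(π(B)) = ρ(F) = E, ρ(π(C)) = ρ(B) = F, ρ(π(D)) = ρ(A) = B, ρ(π(E)) = ρ(G) = C, ρ(π(F)) = ρ(D) = D, ρ(π(G)) = ρ(H) = G, ρ(π(H)) = ρ(E) = A.
Hence πρ = [H E F B C D G A].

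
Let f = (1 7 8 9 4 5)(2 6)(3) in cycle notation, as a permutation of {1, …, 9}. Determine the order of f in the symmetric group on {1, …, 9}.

6

The cycle type of f is (6, 2, 1).
The order of f is the least common multiple of its cycle lengths: lcm(6, 2) = 6.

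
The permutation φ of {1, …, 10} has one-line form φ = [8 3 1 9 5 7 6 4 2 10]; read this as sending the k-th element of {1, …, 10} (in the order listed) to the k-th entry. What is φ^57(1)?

9

Tracing 1 → 8 → … returns to 1 after 6 steps, so 1 lies in a 6-cycle (1 8 4 9 2 3).
Since the cycle has length 6, φ^57 acts on it the same as φ^3 (57 mod 6 = 3).
Stepping 3 places around the cycle: 1 → 8 → 4 → 9.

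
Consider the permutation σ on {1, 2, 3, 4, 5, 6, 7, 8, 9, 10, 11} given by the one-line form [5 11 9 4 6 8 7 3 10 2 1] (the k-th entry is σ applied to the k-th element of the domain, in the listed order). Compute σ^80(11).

Tracing 11 → 1 → … returns to 11 after 9 steps, so 11 lies in a 9-cycle (1, 5, 6, 8, 3, 9, 10, 2, 11).
Since the cycle has length 9, σ^80 acts on it the same as σ^8 (80 mod 9 = 8).
Stepping 8 places around the cycle: 11 → 1 → 5 → 6 → 8 → 3 → 9 → 10 → 2.

2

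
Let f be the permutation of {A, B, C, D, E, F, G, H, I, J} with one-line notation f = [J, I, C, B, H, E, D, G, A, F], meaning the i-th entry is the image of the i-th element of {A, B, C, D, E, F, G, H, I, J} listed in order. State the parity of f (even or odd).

In disjoint-cycle form the cycle lengths are 9, 1.
A cycle is odd iff its length is even; f has 0 even-length cycles, so sgn(f) = (−1)^0 and f is even.

even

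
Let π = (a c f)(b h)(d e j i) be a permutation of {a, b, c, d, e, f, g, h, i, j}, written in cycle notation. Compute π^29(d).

e

d lies in the 4-cycle (d e j i).
Powers repeat with period 4 on this cycle, and 29 mod 4 = 1, so π^29(d) = π^1(d).
Stepping 1 place around the cycle: d → e.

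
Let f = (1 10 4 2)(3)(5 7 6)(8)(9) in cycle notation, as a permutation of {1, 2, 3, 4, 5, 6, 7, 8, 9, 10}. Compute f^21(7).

7

7 lies in the 3-cycle (5 7 6).
On a 3-cycle, f^3 is the identity, so f^21 = f^0 there (21 ≡ 0 mod 3).
So f^21(7) = 7.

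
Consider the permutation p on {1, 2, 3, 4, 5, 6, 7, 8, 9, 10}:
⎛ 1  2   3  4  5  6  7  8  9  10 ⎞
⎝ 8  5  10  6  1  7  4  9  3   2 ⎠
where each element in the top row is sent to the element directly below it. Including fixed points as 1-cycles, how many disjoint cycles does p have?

The cycle decomposition is (1 8 9 3 10 2 5)(4 6 7), which has 2 cycles (counting 1-cycles).

2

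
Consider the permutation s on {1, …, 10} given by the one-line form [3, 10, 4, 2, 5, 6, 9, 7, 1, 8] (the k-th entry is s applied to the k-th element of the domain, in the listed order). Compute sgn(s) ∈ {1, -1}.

-1

In disjoint-cycle form the cycle lengths are 8, 1, 1.
A cycle of length ℓ contributes ℓ−1 transpositions, so s is a product of 7 transpositions — odd.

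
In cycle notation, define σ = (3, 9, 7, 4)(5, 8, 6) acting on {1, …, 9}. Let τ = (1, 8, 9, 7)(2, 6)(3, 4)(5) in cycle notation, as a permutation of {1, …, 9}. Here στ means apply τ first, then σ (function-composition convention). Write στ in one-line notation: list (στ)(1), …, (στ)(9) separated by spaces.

6 5 3 9 8 2 1 7 4

Chase each element through τ then σ: 1 → 8 → 6; 2 → 6 → 5; 3 → 4 → 3; 4 → 3 → 9; 5 → 5 → 8; 6 → 2 → 2; 7 → 1 → 1; 8 → 9 → 7; 9 → 7 → 4.
Collecting the images, στ = [6 5 3 9 8 2 1 7 4].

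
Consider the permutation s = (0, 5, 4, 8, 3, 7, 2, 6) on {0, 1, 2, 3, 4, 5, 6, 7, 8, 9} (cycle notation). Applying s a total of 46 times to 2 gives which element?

2 lies in the 8-cycle (0, 5, 4, 8, 3, 7, 2, 6).
On an 8-cycle, s^8 is the identity, so s^46 = s^6 there (46 ≡ 6 mod 8).
Advancing 6 steps from 2: 2 → 6 → 0 → 5 → 4 → 8 → 3.

3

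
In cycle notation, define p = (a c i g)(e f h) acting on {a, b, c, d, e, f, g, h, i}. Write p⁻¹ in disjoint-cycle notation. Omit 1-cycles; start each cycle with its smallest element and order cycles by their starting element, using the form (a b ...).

(a g i c)(e h f)

If p sends a → b within a cycle, p⁻¹ sends b → a; equivalently, reverse each cycle.
After reversing and putting each cycle's least element first, p⁻¹ = (a g i c)(e h f).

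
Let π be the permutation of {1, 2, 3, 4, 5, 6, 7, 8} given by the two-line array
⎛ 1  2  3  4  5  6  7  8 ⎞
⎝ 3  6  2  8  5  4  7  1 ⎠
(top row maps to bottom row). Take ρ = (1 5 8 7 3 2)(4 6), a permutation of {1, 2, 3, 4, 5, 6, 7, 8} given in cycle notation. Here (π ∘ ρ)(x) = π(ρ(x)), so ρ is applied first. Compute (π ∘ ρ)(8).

7

First apply ρ: ρ(8) = 7, then π(7) = 7. Thus (π ∘ ρ)(8) = 7.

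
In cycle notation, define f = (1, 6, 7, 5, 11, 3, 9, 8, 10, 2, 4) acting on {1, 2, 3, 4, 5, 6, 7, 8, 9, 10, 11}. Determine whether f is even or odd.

The cycle lengths are 11.
A cycle of length ℓ contributes ℓ−1 transpositions, so f is a product of 10 transpositions — even.

even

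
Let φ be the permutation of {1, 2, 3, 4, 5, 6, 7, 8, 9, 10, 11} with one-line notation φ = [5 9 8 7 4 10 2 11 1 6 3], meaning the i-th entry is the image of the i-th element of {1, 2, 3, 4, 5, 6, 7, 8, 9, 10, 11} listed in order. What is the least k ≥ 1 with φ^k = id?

Writing φ as disjoint cycles, the cycle lengths are 6, 3, 2.
The order of φ is the least common multiple of its cycle lengths: lcm(6, 3, 2) = 6.

6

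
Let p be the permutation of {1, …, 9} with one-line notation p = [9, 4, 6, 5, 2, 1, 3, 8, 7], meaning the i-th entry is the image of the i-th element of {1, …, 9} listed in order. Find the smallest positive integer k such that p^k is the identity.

Writing p as disjoint cycles, the cycle lengths are 5, 3, 1.
The order of p is the least common multiple of its cycle lengths: lcm(5, 3) = 15.

15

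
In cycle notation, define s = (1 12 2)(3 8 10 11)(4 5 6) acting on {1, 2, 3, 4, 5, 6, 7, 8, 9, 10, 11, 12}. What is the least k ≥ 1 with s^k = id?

The cycle type of s is (4, 3, 3, 1, 1).
The order of s is the least common multiple of its cycle lengths: lcm(4, 3, 3) = 12.

12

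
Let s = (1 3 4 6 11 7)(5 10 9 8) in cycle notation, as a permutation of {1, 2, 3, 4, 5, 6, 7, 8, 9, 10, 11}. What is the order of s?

12

The cycle type of s is (6, 4, 1).
The order is lcm(6, 4) = 12.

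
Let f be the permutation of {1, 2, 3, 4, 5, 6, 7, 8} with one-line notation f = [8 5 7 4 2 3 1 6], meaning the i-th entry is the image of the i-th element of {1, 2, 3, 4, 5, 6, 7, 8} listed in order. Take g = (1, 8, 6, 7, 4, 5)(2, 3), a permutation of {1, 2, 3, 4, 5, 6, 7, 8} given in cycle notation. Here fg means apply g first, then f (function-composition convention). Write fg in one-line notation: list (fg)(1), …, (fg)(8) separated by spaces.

(fg)(x) = f(g(x)). Computing each image: f(g(1)) = f(8) = 6, f(g(2)) = f(3) = 7, f(g(3)) = f(2) = 5, f(g(4)) = f(5) = 2, f(g(5)) = f(1) = 8, f(g(6)) = f(7) = 1, f(g(7)) = f(4) = 4, f(g(8)) = f(6) = 3.
Hence fg = [6 7 5 2 8 1 4 3].

6 7 5 2 8 1 4 3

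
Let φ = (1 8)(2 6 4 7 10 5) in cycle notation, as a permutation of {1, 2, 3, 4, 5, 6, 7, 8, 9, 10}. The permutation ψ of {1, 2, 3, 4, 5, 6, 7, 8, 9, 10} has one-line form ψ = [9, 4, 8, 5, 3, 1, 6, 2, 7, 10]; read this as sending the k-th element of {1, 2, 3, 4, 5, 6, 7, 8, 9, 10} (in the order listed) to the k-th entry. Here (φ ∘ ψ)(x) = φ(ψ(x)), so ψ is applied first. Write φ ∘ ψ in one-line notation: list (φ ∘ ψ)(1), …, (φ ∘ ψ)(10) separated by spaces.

Chase each element through ψ then φ: 1 → 9 → 9; 2 → 4 → 7; 3 → 8 → 1; 4 → 5 → 2; 5 → 3 → 3; 6 → 1 → 8; 7 → 6 → 4; 8 → 2 → 6; 9 → 7 → 10; 10 → 10 → 5.
Collecting the images, φ ∘ ψ = [9 7 1 2 3 8 4 6 10 5].

9 7 1 2 3 8 4 6 10 5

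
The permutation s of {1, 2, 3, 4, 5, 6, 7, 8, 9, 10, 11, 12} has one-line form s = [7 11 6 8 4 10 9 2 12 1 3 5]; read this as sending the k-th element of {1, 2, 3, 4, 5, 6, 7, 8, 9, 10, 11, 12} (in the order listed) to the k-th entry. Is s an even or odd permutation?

odd

In disjoint-cycle form the cycle lengths are 12.
A cycle of length ℓ contributes ℓ−1 transpositions, so s is a product of 11 transpositions — odd.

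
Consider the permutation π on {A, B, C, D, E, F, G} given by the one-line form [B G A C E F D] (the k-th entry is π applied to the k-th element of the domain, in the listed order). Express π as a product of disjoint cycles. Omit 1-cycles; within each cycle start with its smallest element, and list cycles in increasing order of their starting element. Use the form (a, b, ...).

Iterating π from A gives A → B → G → D → C → A; that is the 5-cycle (A, B, G, D, C).
Repeating from the next unused element and collecting all non-trivial cycles gives (A, B, G, D, C).

(A, B, G, D, C)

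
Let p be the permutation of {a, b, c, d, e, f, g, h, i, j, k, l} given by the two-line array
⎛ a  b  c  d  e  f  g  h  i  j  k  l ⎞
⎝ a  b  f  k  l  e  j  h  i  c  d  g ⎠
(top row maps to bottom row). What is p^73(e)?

l

Tracing e → l → … returns to e after 6 steps, so e lies in a 6-cycle (c, f, e, l, g, j).
Since the cycle has length 6, p^73 acts on it the same as p^1 (73 mod 6 = 1).
Stepping 1 place around the cycle: e → l.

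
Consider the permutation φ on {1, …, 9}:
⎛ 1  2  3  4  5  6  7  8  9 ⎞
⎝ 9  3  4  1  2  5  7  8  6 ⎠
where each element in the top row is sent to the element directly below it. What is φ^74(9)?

3

Tracing 9 → 6 → … returns to 9 after 7 steps, so 9 lies in a 7-cycle (1 9 6 5 2 3 4).
Since the cycle has length 7, φ^74 acts on it the same as φ^4 (74 mod 7 = 4).
Stepping 4 places around the cycle: 9 → 6 → 5 → 2 → 3.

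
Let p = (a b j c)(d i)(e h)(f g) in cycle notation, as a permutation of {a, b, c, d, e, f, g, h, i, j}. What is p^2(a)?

j

a lies in the 4-cycle (a b j c).
Stepping 2 places around the cycle: a → b → j.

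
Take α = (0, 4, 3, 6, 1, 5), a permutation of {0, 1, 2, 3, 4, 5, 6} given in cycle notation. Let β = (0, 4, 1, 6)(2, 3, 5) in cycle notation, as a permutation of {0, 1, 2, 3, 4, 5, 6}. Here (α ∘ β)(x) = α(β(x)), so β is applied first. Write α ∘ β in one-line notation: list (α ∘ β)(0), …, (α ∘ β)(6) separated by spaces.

3 1 6 0 5 2 4

Chase each element through β then α: 0 → 4 → 3; 1 → 6 → 1; 2 → 3 → 6; 3 → 5 → 0; 4 → 1 → 5; 5 → 2 → 2; 6 → 0 → 4.
So α ∘ β in one-line form is 3 1 6 0 5 2 4.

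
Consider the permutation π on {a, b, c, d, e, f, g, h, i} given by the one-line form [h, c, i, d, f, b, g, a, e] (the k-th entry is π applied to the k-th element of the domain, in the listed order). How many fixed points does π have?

The fixed points (elements with π(x) = x) are {d, g}, so there are 2.

2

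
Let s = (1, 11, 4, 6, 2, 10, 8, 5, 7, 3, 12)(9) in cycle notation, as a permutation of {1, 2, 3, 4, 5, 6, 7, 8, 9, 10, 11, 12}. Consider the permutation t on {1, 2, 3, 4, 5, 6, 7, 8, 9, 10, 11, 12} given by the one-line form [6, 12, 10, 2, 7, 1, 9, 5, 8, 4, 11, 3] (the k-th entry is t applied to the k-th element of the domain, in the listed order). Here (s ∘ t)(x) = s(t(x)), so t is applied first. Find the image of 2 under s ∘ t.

t(2) = 12, then s(12) = 1; composing gives (s ∘ t)(2) = 1.

1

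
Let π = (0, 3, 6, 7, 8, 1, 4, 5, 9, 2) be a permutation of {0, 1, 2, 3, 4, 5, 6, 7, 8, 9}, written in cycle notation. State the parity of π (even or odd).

The cycle lengths are 10.
A cycle is odd iff its length is even; π has 1 even-length cycle, so sgn(π) = (−1)^1 and π is odd.

odd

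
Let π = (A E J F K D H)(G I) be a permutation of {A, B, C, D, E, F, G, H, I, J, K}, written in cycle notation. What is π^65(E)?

E lies in the 7-cycle (A E J F K D H).
Powers repeat with period 7 on this cycle, and 65 mod 7 = 2, so π^65(E) = π^2(E).
Stepping 2 places around the cycle: E → J → F.

F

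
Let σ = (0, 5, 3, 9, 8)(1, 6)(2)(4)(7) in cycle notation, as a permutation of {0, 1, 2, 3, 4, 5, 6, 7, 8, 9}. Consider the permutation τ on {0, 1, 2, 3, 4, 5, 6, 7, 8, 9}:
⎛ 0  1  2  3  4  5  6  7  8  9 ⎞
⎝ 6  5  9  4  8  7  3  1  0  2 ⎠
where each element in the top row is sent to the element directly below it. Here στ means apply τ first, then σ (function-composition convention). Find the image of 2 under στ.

τ(2) = 9, then σ(9) = 8; composing gives (στ)(2) = 8.

8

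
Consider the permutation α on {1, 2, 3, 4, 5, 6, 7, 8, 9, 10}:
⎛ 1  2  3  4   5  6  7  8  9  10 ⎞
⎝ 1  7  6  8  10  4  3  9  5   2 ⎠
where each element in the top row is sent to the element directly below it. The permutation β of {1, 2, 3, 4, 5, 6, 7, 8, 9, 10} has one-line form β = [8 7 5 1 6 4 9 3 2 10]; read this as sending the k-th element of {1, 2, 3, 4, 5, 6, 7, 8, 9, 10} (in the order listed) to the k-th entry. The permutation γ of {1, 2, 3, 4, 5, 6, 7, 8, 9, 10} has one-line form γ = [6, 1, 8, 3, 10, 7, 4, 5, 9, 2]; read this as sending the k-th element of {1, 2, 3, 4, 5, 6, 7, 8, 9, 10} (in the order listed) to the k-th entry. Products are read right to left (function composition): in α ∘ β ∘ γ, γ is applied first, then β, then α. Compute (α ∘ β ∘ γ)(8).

Apply the permutations in order: γ(8) = 5, then β(5) = 6, then α(6) = 4. So (α ∘ β ∘ γ)(8) = 4.

4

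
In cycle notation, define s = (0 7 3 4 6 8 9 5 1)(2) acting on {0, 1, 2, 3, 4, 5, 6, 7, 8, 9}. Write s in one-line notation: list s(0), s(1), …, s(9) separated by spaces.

Each element maps to the next entry in its cycle (wrapping to the front): 0→7, 1→0, 2→2, 3→4, 4→6, 5→1, 6→8, 7→3, 8→9, 9→5.
Listing these in domain order gives 7 0 2 4 6 1 8 3 9 5.

7 0 2 4 6 1 8 3 9 5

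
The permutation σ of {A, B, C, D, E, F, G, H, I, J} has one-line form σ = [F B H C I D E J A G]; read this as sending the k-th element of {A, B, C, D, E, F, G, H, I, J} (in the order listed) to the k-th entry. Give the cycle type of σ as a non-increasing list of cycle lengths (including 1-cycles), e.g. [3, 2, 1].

The disjoint cycles are (A F D C H J G E I)(B), with lengths 9, 1 in non-increasing order.

[9, 1]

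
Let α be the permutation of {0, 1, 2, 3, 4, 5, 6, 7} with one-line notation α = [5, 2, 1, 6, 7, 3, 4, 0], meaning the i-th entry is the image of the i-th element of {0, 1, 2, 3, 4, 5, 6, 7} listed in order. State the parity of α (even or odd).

In disjoint-cycle form the cycle lengths are 6, 2.
A cycle of length ℓ contributes ℓ−1 transpositions, so α is a product of 5 + 1 = 6 transpositions — even.

even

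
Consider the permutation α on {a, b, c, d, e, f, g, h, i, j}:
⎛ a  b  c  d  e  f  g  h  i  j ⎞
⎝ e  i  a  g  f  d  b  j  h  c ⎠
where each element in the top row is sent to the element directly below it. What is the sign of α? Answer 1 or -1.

In disjoint-cycle form the cycle lengths are 10.
A cycle of length ℓ contributes ℓ−1 transpositions, so α is a product of 9 transpositions — odd.

-1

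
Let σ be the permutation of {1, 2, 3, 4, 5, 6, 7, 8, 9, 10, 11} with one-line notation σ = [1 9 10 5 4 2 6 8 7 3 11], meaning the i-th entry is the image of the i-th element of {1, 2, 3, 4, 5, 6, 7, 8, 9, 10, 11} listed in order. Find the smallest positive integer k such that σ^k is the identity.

4

Decomposing into disjoint cycles gives cycle lengths 4, 2, 2, 1, 1, 1.
The order of σ is the least common multiple of its cycle lengths: lcm(4, 2, 2) = 4.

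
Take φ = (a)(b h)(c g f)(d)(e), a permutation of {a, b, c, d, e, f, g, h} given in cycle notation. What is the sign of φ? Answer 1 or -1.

The cycle lengths are 3, 2, 1, 1, 1.
A cycle of length ℓ contributes ℓ−1 transpositions, so φ is a product of 2 + 1 = 3 transpositions — odd.

-1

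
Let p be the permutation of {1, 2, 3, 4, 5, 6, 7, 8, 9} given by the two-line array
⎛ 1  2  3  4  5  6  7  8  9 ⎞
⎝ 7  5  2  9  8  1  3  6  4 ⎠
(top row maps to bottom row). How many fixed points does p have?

No element satisfies p(x) = x, so there are 0 fixed points.

0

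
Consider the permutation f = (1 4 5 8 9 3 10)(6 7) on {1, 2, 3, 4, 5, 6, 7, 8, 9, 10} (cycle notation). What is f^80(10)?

10 lies in the 7-cycle (1 4 5 8 9 3 10).
Since the cycle has length 7, f^80 acts on it the same as f^3 (80 mod 7 = 3).
Stepping 3 places around the cycle: 10 → 1 → 4 → 5.

5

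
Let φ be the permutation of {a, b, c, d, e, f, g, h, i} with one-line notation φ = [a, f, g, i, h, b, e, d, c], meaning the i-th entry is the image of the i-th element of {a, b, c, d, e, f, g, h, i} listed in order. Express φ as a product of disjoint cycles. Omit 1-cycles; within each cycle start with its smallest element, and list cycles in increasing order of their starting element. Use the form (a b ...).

From b: b → f → b, closing the cycle (b f).
Repeating from the next unused element and collecting all non-trivial cycles gives (b f)(c g e h d i).

(b f)(c g e h d i)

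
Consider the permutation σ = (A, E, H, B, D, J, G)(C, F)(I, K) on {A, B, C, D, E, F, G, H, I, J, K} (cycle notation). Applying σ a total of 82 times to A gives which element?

A lies in the 7-cycle (A, E, H, B, D, J, G).
Since the cycle has length 7, σ^82 acts on it the same as σ^5 (82 mod 7 = 5).
Stepping 5 places around the cycle: A → E → H → B → D → J.

J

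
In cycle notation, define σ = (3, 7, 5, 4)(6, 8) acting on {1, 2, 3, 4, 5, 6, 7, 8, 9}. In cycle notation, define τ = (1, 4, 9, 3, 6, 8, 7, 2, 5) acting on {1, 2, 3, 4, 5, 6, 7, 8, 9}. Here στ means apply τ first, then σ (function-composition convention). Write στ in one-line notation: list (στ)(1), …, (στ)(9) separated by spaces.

3 4 8 9 1 6 2 5 7

Chase each element through τ then σ: 1 → 4 → 3; 2 → 5 → 4; 3 → 6 → 8; 4 → 9 → 9; 5 → 1 → 1; 6 → 8 → 6; 7 → 2 → 2; 8 → 7 → 5; 9 → 3 → 7.
Collecting the images, στ = [3 4 8 9 1 6 2 5 7].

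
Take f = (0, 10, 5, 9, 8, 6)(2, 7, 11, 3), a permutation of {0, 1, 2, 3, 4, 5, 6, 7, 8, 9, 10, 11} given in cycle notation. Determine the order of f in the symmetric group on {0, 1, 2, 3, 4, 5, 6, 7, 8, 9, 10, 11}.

The disjoint cycles have lengths 6, 4, 1, 1.
The order of f is the least common multiple of its cycle lengths: lcm(6, 4) = 12.

12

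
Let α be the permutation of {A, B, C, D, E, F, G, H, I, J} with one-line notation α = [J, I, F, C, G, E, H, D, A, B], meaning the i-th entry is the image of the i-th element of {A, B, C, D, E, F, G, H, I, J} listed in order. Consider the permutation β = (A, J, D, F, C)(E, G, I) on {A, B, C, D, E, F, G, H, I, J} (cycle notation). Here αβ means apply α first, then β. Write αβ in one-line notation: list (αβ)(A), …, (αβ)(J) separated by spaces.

D E C A I G H F J B

(αβ)(x) = β(α(x)). Computing each image: β(α(A)) = β(J) = D, β(α(B)) = β(I) = E, β(α(C)) = β(F) = C, β(α(D)) = β(C) = A, β(α(E)) = β(G) = I, β(α(F)) = β(E) = G, β(α(G)) = β(H) = H, β(α(H)) = β(D) = F, β(α(I)) = β(A) = J, β(α(J)) = β(B) = B.
Hence αβ = [D E C A I G H F J B].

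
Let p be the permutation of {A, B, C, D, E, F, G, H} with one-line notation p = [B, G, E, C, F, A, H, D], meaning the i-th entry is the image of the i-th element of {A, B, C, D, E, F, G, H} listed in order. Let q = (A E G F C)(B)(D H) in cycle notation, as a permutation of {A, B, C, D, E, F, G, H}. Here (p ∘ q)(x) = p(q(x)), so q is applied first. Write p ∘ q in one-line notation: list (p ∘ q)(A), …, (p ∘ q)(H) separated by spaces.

F G B D H E A C

For each element, apply q then p: A → E → F; B → B → G; C → A → B; D → H → D; E → G → H; F → C → E; G → F → A; H → D → C.
Collecting the images, p ∘ q = [F G B D H E A C].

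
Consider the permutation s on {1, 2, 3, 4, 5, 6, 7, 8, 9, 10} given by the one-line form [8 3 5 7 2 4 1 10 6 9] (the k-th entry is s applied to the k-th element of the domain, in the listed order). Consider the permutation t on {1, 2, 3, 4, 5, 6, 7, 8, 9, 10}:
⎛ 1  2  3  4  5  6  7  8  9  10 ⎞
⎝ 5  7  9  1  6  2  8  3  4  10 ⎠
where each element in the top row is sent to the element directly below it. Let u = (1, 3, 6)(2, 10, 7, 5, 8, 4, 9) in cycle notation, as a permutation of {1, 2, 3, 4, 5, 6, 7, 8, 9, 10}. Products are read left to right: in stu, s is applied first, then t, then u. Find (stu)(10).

Apply the permutations in order: s(10) = 9, then t(9) = 4, then u(4) = 9. So (stu)(10) = 9.

9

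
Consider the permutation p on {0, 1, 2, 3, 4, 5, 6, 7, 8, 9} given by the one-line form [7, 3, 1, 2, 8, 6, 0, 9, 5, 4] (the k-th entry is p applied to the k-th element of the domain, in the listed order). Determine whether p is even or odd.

even

In disjoint-cycle form the cycle lengths are 7, 3.
A cycle is odd iff its length is even; p has 0 even-length cycles, so sgn(p) = (−1)^0 and p is even.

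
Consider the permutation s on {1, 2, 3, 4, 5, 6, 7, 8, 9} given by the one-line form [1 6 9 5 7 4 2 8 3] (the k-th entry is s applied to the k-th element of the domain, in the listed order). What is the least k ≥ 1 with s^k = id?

10

Decomposing into disjoint cycles gives cycle lengths 5, 2, 1, 1.
The order of s is the least common multiple of its cycle lengths: lcm(5, 2) = 10.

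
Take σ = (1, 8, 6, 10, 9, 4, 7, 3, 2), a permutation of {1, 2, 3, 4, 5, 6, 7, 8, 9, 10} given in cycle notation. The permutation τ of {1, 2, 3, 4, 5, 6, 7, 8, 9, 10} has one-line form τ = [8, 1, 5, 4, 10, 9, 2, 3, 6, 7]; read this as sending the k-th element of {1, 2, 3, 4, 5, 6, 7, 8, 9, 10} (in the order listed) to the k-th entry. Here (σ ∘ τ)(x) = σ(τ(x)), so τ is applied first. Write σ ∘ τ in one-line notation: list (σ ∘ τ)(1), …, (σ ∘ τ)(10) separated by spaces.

6 8 5 7 9 4 1 2 10 3

Chase each element through τ then σ: 1 → 8 → 6; 2 → 1 → 8; 3 → 5 → 5; 4 → 4 → 7; 5 → 10 → 9; 6 → 9 → 4; 7 → 2 → 1; 8 → 3 → 2; 9 → 6 → 10; 10 → 7 → 3.
Collecting the images, σ ∘ τ = [6 8 5 7 9 4 1 2 10 3].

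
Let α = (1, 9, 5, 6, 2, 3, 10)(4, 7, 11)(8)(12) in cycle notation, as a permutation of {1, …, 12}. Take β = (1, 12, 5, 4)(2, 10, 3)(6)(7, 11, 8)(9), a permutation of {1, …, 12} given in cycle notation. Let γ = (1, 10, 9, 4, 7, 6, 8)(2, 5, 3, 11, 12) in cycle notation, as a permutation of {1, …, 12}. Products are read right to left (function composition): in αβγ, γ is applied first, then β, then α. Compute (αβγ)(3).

(αβγ)(3) = α(β(γ(3))). γ(3) = 11, then β(11) = 8, then α(8) = 8, so the result is 8.

8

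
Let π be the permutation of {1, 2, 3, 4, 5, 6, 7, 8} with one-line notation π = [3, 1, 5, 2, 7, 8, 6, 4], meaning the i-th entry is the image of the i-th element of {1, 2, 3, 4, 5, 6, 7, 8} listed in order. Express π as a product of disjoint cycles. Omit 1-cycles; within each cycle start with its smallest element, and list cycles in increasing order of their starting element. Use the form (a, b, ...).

(1, 3, 5, 7, 6, 8, 4, 2)

Iterating π from 1 gives 1 → 3 → 5 → 7 → 6 → 8 → 4 → 2 → 1; that is the 8-cycle (1, 3, 5, 7, 6, 8, 4, 2).
Repeating from the next unused element and collecting all non-trivial cycles gives (1, 3, 5, 7, 6, 8, 4, 2).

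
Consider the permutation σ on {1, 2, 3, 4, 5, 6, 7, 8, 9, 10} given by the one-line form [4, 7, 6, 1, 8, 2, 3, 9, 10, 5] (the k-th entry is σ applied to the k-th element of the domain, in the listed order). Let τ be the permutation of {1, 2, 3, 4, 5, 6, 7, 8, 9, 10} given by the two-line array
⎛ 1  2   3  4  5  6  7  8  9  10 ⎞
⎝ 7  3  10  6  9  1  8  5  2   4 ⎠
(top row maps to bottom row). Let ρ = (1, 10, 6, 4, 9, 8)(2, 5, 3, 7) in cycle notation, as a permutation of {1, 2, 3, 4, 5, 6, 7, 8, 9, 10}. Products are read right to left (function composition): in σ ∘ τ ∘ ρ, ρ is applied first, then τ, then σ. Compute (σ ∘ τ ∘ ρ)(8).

3

(σ ∘ τ ∘ ρ)(8) = σ(τ(ρ(8))). ρ(8) = 1, then τ(1) = 7, then σ(7) = 3, so the result is 3.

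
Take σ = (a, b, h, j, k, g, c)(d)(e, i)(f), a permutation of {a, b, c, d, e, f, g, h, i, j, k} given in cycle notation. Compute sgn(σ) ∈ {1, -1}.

The cycle lengths are 7, 2, 1, 1.
A cycle of length ℓ contributes ℓ−1 transpositions, so σ is a product of 6 + 1 = 7 transpositions — odd.

-1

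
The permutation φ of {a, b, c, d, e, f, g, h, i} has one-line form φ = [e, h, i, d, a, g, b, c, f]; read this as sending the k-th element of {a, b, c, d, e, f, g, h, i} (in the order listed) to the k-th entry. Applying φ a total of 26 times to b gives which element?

c

Tracing b → h → … returns to b after 6 steps, so b lies in a 6-cycle (b, h, c, i, f, g).
Since the cycle has length 6, φ^26 acts on it the same as φ^2 (26 mod 6 = 2).
Stepping 2 places around the cycle: b → h → c.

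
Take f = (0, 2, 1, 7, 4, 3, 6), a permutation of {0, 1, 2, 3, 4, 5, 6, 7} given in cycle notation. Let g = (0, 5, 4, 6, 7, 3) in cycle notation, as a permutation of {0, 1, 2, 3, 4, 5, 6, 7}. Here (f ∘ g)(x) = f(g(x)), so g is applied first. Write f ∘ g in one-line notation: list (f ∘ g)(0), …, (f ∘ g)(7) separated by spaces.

5 7 1 2 0 3 4 6

For each element, apply g then f: 0 → 5 → 5; 1 → 1 → 7; 2 → 2 → 1; 3 → 0 → 2; 4 → 6 → 0; 5 → 4 → 3; 6 → 7 → 4; 7 → 3 → 6.
Collecting the images, f ∘ g = [5 7 1 2 0 3 4 6].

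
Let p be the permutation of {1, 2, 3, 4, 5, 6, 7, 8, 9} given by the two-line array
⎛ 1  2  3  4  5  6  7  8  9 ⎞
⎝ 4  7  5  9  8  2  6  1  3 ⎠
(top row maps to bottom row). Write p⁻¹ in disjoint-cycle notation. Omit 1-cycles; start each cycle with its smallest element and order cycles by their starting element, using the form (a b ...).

The cycle decomposition of p is (1 4 9 3 5 8)(2 7 6).
Reversing each cycle (and rotating so the smallest element leads) gives p⁻¹ = (1 8 5 3 9 4)(2 6 7).

(1 8 5 3 9 4)(2 6 7)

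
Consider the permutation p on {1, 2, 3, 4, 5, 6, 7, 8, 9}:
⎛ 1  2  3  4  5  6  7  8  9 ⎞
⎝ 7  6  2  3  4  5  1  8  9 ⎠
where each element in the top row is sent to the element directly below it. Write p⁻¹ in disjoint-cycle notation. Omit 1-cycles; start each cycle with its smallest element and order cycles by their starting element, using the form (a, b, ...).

The cycle decomposition of p is (1, 7)(2, 6, 5, 4, 3).
The inverse reverses every cycle; in canonical form, p⁻¹ = (1, 7)(2, 3, 4, 5, 6).

(1, 7)(2, 3, 4, 5, 6)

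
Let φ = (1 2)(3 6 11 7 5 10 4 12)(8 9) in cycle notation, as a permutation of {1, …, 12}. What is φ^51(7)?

7 lies in the 8-cycle (3 6 11 7 5 10 4 12).
On an 8-cycle, φ^8 is the identity, so φ^51 = φ^3 there (51 ≡ 3 mod 8).
Stepping 3 places around the cycle: 7 → 5 → 10 → 4.

4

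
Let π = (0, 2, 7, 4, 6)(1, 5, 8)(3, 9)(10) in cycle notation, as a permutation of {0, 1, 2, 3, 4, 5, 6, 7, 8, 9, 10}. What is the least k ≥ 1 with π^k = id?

30

The disjoint cycles have lengths 5, 3, 2, 1.
The order of π is the least common multiple of its cycle lengths: lcm(5, 3, 2) = 30.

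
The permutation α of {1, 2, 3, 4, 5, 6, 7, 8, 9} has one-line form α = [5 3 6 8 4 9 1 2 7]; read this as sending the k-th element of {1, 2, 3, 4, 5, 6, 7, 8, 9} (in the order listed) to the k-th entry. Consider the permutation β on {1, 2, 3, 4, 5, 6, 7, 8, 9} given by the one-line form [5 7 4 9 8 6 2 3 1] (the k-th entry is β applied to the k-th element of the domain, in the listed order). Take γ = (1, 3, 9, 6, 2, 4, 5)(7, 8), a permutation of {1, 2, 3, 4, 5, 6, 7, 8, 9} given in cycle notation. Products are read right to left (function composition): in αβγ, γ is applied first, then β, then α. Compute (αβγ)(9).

Apply the permutations in order: γ(9) = 6, then β(6) = 6, then α(6) = 9. So (αβγ)(9) = 9.

9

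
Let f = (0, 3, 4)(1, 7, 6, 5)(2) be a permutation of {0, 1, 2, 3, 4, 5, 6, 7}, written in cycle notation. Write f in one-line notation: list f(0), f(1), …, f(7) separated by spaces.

Each element maps to the next entry in its cycle (wrapping to the front): 0↦3, 1↦7, 2↦2, 3↦4, 4↦0, 5↦1, 6↦5, 7↦6.
Listing these in domain order gives 3 7 2 4 0 1 5 6.

3 7 2 4 0 1 5 6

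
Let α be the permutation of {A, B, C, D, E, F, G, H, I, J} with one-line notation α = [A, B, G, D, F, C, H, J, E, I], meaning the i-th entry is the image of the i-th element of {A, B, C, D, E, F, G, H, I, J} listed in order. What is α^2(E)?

Tracing E → F → … returns to E after 7 steps, so E lies in a 7-cycle (C G H J I E F).
Advancing 2 steps from E: E → F → C.

C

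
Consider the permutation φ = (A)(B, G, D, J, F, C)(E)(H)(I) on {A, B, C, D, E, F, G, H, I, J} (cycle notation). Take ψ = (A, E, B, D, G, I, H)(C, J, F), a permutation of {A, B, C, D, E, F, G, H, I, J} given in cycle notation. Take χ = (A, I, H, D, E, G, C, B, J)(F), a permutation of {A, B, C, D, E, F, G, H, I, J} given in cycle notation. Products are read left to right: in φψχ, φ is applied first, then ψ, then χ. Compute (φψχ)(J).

B

Chase J: φ(J) = F; ψ(F) = C; χ(C) = B. Hence (φψχ)(J) = B.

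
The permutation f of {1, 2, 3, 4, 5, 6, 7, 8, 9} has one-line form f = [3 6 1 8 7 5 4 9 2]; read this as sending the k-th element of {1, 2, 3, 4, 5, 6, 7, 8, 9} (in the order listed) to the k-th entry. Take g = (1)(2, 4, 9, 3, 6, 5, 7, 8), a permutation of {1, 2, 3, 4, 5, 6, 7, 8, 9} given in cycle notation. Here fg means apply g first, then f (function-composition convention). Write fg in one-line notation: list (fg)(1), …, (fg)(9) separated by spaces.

3 8 5 2 4 7 9 6 1

Chase each element through g then f: 1 → 1 → 3; 2 → 4 → 8; 3 → 6 → 5; 4 → 9 → 2; 5 → 7 → 4; 6 → 5 → 7; 7 → 8 → 9; 8 → 2 → 6; 9 → 3 → 1.
Collecting the images, fg = [3 8 5 2 4 7 9 6 1].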